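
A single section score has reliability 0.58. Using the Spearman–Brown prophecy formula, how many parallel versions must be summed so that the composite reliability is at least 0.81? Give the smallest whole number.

k ≥ ρ*(1−ρ₁)/(ρ₁(1−ρ*)) = 0.81·0.42 / (0.58·0.19) = 3.087.
Smallest integer k = 4.

4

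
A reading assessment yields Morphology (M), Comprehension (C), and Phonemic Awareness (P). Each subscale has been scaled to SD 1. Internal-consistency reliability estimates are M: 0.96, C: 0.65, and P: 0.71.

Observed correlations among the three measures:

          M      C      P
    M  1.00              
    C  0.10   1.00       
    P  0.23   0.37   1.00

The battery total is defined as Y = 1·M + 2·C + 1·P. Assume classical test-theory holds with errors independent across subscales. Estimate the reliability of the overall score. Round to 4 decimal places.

Var(Y) = 1 + 2² + 1 + 2·[2·0.10 + 0.23 + 2·0.37] = 6 + 2.34 = 8.34.
Because errors are independent across components, Cov(Tᵢ,Tⱼ) = Cov(Xᵢ,Xⱼ); the off-diagonal part of the true-score variance is the same as above.
True-score variance = [0.96 + 2²·0.65 + 0.71] + 2.34 = 4.27 + 2.34 = 6.61.
Reliability = 6.61 / 8.34 = 0.7926.

0.7926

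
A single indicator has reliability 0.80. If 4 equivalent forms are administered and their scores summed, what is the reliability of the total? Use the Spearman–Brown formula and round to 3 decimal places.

ρ_k = kρ / (1 + (k−1)ρ) = 4·0.80 / (1 + 3·0.80) = 3.200 / 3.400 = 0.941.

0.941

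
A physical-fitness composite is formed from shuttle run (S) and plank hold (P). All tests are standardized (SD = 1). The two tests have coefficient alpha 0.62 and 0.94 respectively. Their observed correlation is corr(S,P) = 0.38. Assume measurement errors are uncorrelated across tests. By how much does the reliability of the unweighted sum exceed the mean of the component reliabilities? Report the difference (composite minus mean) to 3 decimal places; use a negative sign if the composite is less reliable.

0.061

Var(sum) = 2 + 0.76 = 2.76; true-score variance = 1.56 + 0.76 = 2.32; composite reliability = 0.8406.
Mean component reliability = 0.7800.
Difference = 0.8406 − 0.7800 = 0.061.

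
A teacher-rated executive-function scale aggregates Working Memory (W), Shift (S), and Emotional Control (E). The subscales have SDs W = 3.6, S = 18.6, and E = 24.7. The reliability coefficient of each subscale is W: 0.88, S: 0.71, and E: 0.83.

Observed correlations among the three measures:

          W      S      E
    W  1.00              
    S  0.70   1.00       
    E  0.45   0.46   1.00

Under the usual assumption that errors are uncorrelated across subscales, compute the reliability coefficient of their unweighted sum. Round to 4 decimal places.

Var(W+S+E) = 3.6² + 18.6² + 24.7² + 2·[3.6·18.6·0.70 + 3.6·24.7·0.45 + 18.6·24.7·0.46] = 969.01 + 596.438 = 1565.45.
Because errors are independent across components, Cov(Tᵢ,Tⱼ) = Cov(Xᵢ,Xⱼ); the off-diagonal part of the true-score variance is the same as above.
True-score variance = [3.6²·0.88 + 18.6²·0.71 + 24.7²·0.83] + 596.438 = 763.411 + 596.438 = 1359.85.
Reliability = 1359.85 / 1565.45 = 0.8687.

0.8687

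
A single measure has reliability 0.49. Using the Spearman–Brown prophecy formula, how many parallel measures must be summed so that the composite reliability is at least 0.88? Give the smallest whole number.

8

k ≥ ρ*(1−ρ₁)/(ρ₁(1−ρ*)) = 0.88·0.51 / (0.49·0.12) = 7.633.
Smallest integer k = 8.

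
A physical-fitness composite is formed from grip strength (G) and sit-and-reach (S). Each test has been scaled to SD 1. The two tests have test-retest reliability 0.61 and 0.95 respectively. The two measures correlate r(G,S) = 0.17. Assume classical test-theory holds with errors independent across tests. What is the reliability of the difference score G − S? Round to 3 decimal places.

0.735

Var(G−S) = 1 + 1 − 2·0.17 = 2 − 0.34 = 1.66.
Because errors are independent across components, Cov(Tᵢ,Tⱼ) = Cov(Xᵢ,Xⱼ); the off-diagonal part of the true-score variance is the same as above.
True-score variance = [0.61 + 0.95] − 0.34 = 1.56 − 0.34 = 1.22.
Reliability = 1.22 / 1.66 = 0.735.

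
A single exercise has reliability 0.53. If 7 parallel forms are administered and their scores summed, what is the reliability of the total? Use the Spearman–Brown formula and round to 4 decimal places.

ρ_k = kρ / (1 + (k−1)ρ) = 7·0.53 / (1 + 6·0.53) = 3.710 / 4.180 = 0.8876.

0.8876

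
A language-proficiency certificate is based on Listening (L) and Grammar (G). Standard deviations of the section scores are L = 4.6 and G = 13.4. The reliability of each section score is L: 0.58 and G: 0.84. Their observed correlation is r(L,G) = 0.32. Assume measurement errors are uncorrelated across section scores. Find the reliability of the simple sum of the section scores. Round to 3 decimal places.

0.843

Var(L+G) = 4.6² + 13.4² + 2·[4.6·13.4·0.32] = 200.72 + 39.4496 = 240.17.
Under uncorrelated errors the observed covariances equal the true-score covariances, so only the own-variance terms attenuate.
True-score variance = [4.6²·0.58 + 13.4²·0.84] + 39.4496 = 163.103 + 39.4496 = 202.553.
Reliability = 202.553 / 240.17 = 0.843.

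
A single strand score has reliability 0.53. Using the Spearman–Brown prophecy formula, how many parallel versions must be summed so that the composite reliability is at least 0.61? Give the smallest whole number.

k ≥ ρ*(1−ρ₁)/(ρ₁(1−ρ*)) = 0.61·0.47 / (0.53·0.39) = 1.387.
Smallest integer k = 2.

2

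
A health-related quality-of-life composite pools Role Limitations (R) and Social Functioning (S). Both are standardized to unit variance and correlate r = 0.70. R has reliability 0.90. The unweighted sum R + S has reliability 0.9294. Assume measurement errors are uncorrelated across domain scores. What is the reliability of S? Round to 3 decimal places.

0.860

Var(R+S) = 2 + 2·0.70 = 3.400.
True-score variance = ρ_R + ρ_S + 2·0.70, so 0.9294 = (0.90 + ρ_S + 1.40) / 3.400.
ρ_S = 0.9294·3.400 − 0.90 − 1.40 = 0.860.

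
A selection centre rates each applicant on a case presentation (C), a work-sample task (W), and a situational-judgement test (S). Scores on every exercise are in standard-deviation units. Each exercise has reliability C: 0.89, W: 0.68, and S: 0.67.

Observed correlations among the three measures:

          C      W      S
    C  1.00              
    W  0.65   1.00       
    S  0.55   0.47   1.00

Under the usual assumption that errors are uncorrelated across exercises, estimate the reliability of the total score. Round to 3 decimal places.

0.880

Var(C+W+S) = 3 + 2·[0.65 + 0.55 + 0.47] = 3 + 3.34 = 6.34.
With uncorrelated errors the cross-covariances are all true-score covariance, so they carry over unchanged; only the diagonal terms shrink to ρᵢσᵢ².
True-score variance = [0.89 + 0.68 + 0.67] + 3.34 = 2.24 + 3.34 = 5.58.
Reliability = 5.58 / 6.34 = 0.880.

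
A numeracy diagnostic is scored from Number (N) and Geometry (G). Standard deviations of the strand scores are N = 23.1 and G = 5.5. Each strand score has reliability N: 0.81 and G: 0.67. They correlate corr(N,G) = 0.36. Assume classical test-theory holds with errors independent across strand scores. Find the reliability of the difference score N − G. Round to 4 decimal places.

0.7642

Var(N−G) = 23.1² + 5.5² − 2·23.1·5.5·0.36 = 563.86 − 91.476 = 472.384.
Because errors are independent across components, Cov(Tᵢ,Tⱼ) = Cov(Xᵢ,Xⱼ); the off-diagonal part of the true-score variance is the same as above.
True-score variance = [23.1²·0.81 + 5.5²·0.67] − 91.476 = 452.492 − 91.476 = 361.016.
Reliability = 361.016 / 472.384 = 0.7642.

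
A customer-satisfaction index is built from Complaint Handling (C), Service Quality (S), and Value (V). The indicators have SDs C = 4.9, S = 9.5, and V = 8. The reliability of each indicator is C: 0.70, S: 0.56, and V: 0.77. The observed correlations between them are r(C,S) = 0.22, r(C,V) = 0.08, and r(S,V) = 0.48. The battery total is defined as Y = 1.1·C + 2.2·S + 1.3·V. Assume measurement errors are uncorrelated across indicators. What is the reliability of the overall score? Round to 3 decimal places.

0.732

Var(Y) = 1.1²·4.9² + 2.2²·9.5² + 1.3²·8² + 2·[2.42·4.9·9.5·0.22 + 1.43·4.9·8·0.08 + 2.86·9.5·8·0.48] = 574.022 + 267.201 = 841.223.
Because errors are independent across components, Cov(Tᵢ,Tⱼ) = Cov(Xᵢ,Xⱼ); the off-diagonal part of the true-score variance is the same as above.
True-score variance = [1.1²·4.9²·0.70 + 2.2²·9.5²·0.56 + 1.3²·8²·0.77] + 267.201 = 348.233 + 267.201 = 615.434.
Reliability = 615.434 / 841.223 = 0.732.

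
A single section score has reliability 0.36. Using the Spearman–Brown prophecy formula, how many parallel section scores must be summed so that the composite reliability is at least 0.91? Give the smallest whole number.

k ≥ ρ*(1−ρ₁)/(ρ₁(1−ρ*)) = 0.91·0.64 / (0.36·0.09) = 17.975.
Smallest integer k = 18.

18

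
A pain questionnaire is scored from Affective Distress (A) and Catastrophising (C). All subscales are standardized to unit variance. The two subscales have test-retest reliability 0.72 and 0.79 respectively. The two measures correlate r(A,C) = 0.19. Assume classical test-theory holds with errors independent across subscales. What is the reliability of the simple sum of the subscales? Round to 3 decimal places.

Var(A+C) = 2 + 2·[0.19] = 2 + 0.38 = 2.38.
Under uncorrelated errors the observed covariances equal the true-score covariances, so only the own-variance terms attenuate.
True-score variance = [0.72 + 0.79] + 0.38 = 1.51 + 0.38 = 1.89.
Reliability = 1.89 / 2.38 = 0.794.

0.794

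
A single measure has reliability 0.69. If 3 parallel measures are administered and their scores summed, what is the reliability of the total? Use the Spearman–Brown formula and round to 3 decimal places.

ρ_k = kρ / (1 + (k−1)ρ) = 3·0.69 / (1 + 2·0.69) = 2.070 / 2.380 = 0.870.

0.870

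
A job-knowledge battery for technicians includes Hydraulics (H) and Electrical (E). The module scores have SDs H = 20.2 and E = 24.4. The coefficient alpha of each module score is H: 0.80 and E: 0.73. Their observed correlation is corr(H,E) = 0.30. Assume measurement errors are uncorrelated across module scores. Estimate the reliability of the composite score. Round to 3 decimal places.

0.813

Var(H+E) = 20.2² + 24.4² + 2·[20.2·24.4·0.30] = 1003.4 + 295.728 = 1299.13.
Under uncorrelated errors the observed covariances equal the true-score covariances, so only the own-variance terms attenuate.
True-score variance = [20.2²·0.80 + 24.4²·0.73] + 295.728 = 761.045 + 295.728 = 1056.77.
Reliability = 1056.77 / 1299.13 = 0.813.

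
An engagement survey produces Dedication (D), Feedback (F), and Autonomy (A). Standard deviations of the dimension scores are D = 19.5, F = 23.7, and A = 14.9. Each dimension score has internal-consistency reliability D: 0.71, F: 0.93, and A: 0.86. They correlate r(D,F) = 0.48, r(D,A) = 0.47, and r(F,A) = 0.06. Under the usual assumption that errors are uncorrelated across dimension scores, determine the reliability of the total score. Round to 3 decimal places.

Var(D+F+A) = 19.5² + 23.7² + 14.9² + 2·[19.5·23.7·0.48 + 19.5·14.9·0.47 + 23.7·14.9·0.06] = 1163.95 + 759.157 = 1923.11.
Under uncorrelated errors the observed covariances equal the true-score covariances, so only the own-variance terms attenuate.
True-score variance = [19.5²·0.71 + 23.7²·0.93 + 14.9²·0.86] + 759.157 = 983.278 + 759.157 = 1742.43.
Reliability = 1742.43 / 1923.11 = 0.906.

0.906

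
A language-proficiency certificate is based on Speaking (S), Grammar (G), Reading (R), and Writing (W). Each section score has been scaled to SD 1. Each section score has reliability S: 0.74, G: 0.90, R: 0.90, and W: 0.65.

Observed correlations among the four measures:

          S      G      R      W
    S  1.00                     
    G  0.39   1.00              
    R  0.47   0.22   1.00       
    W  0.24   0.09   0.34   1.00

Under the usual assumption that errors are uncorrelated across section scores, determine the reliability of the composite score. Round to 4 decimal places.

0.8920

Var(S+G+R+W) = 4 + 2·[0.39 + 0.47 + 0.24 + 0.22 + 0.09 + 0.34] = 4 + 3.5 = 7.5.
With uncorrelated errors the cross-covariances are all true-score covariance, so they carry over unchanged; only the diagonal terms shrink to ρᵢσᵢ².
True-score variance = [0.74 + 0.90 + 0.90 + 0.65] + 3.5 = 3.19 + 3.5 = 6.69.
Reliability = 6.69 / 7.5 = 0.8920.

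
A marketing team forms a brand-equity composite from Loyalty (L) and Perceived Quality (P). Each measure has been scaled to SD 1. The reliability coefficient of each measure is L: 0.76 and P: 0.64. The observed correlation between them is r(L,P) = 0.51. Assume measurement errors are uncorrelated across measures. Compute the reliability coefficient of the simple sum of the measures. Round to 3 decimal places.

Var(L+P) = 2 + 2·[0.51] = 2 + 1.02 = 3.02.
Because errors are independent across components, Cov(Tᵢ,Tⱼ) = Cov(Xᵢ,Xⱼ); the off-diagonal part of the true-score variance is the same as above.
True-score variance = [0.76 + 0.64] + 1.02 = 1.4 + 1.02 = 2.42.
Reliability = 2.42 / 3.02 = 0.801.

0.801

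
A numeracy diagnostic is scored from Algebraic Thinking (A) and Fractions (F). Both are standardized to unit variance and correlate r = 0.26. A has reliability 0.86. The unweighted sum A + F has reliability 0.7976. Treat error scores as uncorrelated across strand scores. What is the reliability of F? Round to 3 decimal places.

Var(A+F) = 2 + 2·0.26 = 2.520.
True-score variance = ρ_A + ρ_F + 2·0.26, so 0.7976 = (0.86 + ρ_F + 0.52) / 2.520.
ρ_F = 0.7976·2.520 − 0.86 − 0.52 = 0.630.

0.630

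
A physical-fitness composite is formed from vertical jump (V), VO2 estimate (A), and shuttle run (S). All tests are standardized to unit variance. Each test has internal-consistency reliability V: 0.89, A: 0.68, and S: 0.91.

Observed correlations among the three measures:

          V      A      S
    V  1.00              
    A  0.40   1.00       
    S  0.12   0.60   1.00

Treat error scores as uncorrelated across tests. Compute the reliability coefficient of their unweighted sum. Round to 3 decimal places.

0.901

Var(V+A+S) = 3 + 2·[0.40 + 0.12 + 0.60] = 3 + 2.24 = 5.24.
Because errors are independent across components, Cov(Tᵢ,Tⱼ) = Cov(Xᵢ,Xⱼ); the off-diagonal part of the true-score variance is the same as above.
True-score variance = [0.89 + 0.68 + 0.91] + 2.24 = 2.48 + 2.24 = 4.72.
Reliability = 4.72 / 5.24 = 0.901.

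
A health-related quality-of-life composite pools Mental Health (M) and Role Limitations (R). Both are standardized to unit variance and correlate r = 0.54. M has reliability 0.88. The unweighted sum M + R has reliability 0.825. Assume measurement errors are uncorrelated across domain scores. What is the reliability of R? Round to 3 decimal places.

0.581

Var(M+R) = 2 + 2·0.54 = 3.080.
True-score variance = ρ_M + ρ_R + 2·0.54, so 0.825 = (0.88 + ρ_R + 1.08) / 3.080.
ρ_R = 0.825·3.080 − 0.88 − 1.08 = 0.581.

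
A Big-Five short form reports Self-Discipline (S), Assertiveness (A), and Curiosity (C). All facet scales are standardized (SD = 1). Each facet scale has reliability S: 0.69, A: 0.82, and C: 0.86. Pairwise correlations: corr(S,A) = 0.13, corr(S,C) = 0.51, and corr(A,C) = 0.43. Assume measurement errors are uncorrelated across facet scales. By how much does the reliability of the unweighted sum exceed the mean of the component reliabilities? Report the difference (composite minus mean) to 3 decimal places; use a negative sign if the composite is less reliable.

0.087

Var(sum) = 3 + 2.14 = 5.14; true-score variance = 2.37 + 2.14 = 4.51; composite reliability = 0.8774.
Mean component reliability = 0.7900.
Difference = 0.8774 − 0.7900 = 0.087.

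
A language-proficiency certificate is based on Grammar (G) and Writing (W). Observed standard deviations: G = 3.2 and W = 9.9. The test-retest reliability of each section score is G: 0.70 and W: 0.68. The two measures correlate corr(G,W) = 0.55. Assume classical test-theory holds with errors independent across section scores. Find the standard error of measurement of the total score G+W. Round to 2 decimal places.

5.87

Var(total) = 108.25 + 34.848 = 143.098.
True-score variance = 73.8148 + 34.848 = 108.663, so reliability = 0.7594.
Error variance = 143.098 − 108.663 = 34.4352; SEM = √34.4352 = 5.87.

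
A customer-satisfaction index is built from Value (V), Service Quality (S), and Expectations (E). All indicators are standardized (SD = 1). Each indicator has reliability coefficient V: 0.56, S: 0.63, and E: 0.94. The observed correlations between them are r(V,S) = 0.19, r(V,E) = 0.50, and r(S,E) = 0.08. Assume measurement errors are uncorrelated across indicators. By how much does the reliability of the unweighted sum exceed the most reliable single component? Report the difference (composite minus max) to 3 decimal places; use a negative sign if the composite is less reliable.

Var(sum) = 3 + 1.54 = 4.54; true-score variance = 2.13 + 1.54 = 3.67; composite reliability = 0.8084.
Max component reliability = 0.9400.
Difference = 0.8084 − 0.9400 = -0.132.

-0.132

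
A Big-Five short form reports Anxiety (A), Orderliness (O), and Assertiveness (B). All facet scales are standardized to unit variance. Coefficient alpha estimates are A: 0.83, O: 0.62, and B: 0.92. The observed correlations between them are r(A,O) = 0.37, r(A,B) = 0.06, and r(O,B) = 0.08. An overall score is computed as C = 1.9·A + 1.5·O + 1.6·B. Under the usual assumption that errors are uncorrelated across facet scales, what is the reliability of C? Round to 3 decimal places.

0.852

Var(C) = 1.9² + 1.5² + 1.6² + 2·[2.85·0.37 + 3.04·0.06 + 2.4·0.08] = 8.42 + 2.8578 = 11.2778.
Because errors are independent across components, Cov(Tᵢ,Tⱼ) = Cov(Xᵢ,Xⱼ); the off-diagonal part of the true-score variance is the same as above.
True-score variance = [1.9²·0.83 + 1.5²·0.62 + 1.6²·0.92] + 2.8578 = 6.7465 + 2.8578 = 9.6043.
Reliability = 9.6043 / 11.2778 = 0.852.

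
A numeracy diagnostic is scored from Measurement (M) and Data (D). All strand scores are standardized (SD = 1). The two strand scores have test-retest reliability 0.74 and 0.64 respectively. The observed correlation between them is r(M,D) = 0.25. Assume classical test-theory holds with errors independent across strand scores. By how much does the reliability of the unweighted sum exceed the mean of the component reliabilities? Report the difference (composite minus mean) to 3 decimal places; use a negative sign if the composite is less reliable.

0.062

Var(sum) = 2 + 0.5 = 2.5; true-score variance = 1.38 + 0.5 = 1.88; composite reliability = 0.7520.
Mean component reliability = 0.6900.
Difference = 0.7520 − 0.6900 = 0.062.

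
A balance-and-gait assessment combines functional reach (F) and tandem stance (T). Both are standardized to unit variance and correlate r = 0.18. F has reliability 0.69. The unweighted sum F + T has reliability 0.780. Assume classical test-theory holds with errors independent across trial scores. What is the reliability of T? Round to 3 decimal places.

Var(F+T) = 2 + 2·0.18 = 2.360.
True-score variance = ρ_F + ρ_T + 2·0.18, so 0.780 = (0.69 + ρ_T + 0.36) / 2.360.
ρ_T = 0.780·2.360 − 0.69 − 0.36 = 0.791.

0.791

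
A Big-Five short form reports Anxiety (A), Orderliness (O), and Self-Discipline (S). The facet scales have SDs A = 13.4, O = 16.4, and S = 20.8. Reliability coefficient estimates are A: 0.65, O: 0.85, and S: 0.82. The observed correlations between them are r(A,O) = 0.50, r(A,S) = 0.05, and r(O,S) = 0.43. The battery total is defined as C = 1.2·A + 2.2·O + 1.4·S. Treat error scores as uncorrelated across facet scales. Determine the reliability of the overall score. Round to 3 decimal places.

Var(C) = 1.2²·13.4² + 2.2²·16.4² + 1.4²·20.8² + 2·[2.64·13.4·16.4·0.50 + 1.68·13.4·20.8·0.05 + 3.08·16.4·20.8·0.43] = 2408.31 + 1530.55 = 3938.86.
Under uncorrelated errors the observed covariances equal the true-score covariances, so only the own-variance terms attenuate.
True-score variance = [1.2²·13.4²·0.65 + 2.2²·16.4²·0.85 + 1.4²·20.8²·0.82] + 1530.55 = 1969.91 + 1530.55 = 3500.46.
Reliability = 3500.46 / 3938.86 = 0.889.

0.889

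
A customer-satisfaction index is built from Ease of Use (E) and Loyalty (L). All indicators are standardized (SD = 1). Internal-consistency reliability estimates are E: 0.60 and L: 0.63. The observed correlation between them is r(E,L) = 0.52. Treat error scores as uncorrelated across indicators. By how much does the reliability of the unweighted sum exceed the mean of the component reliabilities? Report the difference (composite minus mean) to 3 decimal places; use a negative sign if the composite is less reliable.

Var(sum) = 2 + 1.04 = 3.04; true-score variance = 1.23 + 1.04 = 2.27; composite reliability = 0.7467.
Mean component reliability = 0.6150.
Difference = 0.7467 − 0.6150 = 0.132.

0.132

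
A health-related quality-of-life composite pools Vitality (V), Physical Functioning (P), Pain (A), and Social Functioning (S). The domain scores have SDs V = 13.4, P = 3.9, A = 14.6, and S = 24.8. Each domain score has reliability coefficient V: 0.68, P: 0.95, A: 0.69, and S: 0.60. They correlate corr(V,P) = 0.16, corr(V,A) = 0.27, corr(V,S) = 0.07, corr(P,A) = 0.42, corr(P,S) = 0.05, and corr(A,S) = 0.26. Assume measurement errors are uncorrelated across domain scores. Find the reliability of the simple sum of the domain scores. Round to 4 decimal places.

0.7424

Var(V+P+A+S) = 13.4² + 3.9² + 14.6² + 24.8² + 2·[13.4·3.9·0.16 + 13.4·14.6·0.27 + 13.4·24.8·0.07 + 3.9·14.6·0.42 + 3.9·24.8·0.05 + 14.6·24.8·0.26] = 1022.97 + 414.677 = 1437.65.
Because errors are independent across components, Cov(Tᵢ,Tⱼ) = Cov(Xᵢ,Xⱼ); the off-diagonal part of the true-score variance is the same as above.
True-score variance = [13.4²·0.68 + 3.9²·0.95 + 14.6²·0.69 + 24.8²·0.60] + 414.677 = 652.655 + 414.677 = 1067.33.
Reliability = 1067.33 / 1437.65 = 0.7424.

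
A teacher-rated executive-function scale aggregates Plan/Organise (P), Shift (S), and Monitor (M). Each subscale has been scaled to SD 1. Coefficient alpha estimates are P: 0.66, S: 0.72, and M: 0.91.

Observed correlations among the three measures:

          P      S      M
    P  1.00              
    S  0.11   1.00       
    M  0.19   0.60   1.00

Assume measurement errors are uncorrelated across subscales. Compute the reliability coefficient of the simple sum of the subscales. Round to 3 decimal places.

0.852

Var(P+S+M) = 3 + 2·[0.11 + 0.19 + 0.60] = 3 + 1.8 = 4.8.
Because errors are independent across components, Cov(Tᵢ,Tⱼ) = Cov(Xᵢ,Xⱼ); the off-diagonal part of the true-score variance is the same as above.
True-score variance = [0.66 + 0.72 + 0.91] + 1.8 = 2.29 + 1.8 = 4.09.
Reliability = 4.09 / 4.8 = 0.852.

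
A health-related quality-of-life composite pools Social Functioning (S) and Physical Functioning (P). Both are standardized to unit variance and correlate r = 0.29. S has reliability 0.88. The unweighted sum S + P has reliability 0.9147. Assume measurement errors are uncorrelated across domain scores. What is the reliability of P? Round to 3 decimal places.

0.900

Var(S+P) = 2 + 2·0.29 = 2.580.
True-score variance = ρ_S + ρ_P + 2·0.29, so 0.9147 = (0.88 + ρ_P + 0.58) / 2.580.
ρ_P = 0.9147·2.580 − 0.88 − 0.58 = 0.900.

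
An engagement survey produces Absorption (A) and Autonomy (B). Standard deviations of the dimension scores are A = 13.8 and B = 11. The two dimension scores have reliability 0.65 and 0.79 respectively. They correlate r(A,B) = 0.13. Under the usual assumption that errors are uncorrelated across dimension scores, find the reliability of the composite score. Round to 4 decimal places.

0.7376

Var(A+B) = 13.8² + 11² + 2·[13.8·11·0.13] = 311.44 + 39.468 = 350.908.
With uncorrelated errors the cross-covariances are all true-score covariance, so they carry over unchanged; only the diagonal terms shrink to ρᵢσᵢ².
True-score variance = [13.8²·0.65 + 11²·0.79] + 39.468 = 219.376 + 39.468 = 258.844.
Reliability = 258.844 / 350.908 = 0.7376.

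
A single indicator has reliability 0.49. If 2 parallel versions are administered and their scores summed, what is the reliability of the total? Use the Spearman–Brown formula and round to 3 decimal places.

0.658

ρ_k = kρ / (1 + (k−1)ρ) = 2·0.49 / (1 + 1·0.49) = 0.980 / 1.490 = 0.658.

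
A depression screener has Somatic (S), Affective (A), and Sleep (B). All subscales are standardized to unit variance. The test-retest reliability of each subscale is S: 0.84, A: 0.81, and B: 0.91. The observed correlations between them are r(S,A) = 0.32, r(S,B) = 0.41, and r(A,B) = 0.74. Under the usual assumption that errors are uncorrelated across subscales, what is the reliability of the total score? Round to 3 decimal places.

0.926

Var(S+A+B) = 3 + 2·[0.32 + 0.41 + 0.74] = 3 + 2.94 = 5.94.
Because errors are independent across components, Cov(Tᵢ,Tⱼ) = Cov(Xᵢ,Xⱼ); the off-diagonal part of the true-score variance is the same as above.
True-score variance = [0.84 + 0.81 + 0.91] + 2.94 = 2.56 + 2.94 = 5.5.
Reliability = 5.5 / 5.94 = 0.926.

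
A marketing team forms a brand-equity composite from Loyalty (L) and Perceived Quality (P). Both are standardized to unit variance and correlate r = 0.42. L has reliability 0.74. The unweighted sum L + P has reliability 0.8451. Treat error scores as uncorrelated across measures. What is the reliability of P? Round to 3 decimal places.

0.820

Var(L+P) = 2 + 2·0.42 = 2.840.
True-score variance = ρ_L + ρ_P + 2·0.42, so 0.8451 = (0.74 + ρ_P + 0.84) / 2.840.
ρ_P = 0.8451·2.840 − 0.74 − 0.84 = 0.820.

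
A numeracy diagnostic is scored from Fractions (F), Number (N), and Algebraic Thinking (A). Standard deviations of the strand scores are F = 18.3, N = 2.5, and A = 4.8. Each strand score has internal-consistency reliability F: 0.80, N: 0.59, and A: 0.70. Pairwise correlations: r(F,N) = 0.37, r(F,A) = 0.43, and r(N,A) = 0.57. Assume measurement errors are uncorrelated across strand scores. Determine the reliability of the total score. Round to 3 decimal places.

Var(F+N+A) = 18.3² + 2.5² + 4.8² + 2·[18.3·2.5·0.37 + 18.3·4.8·0.43 + 2.5·4.8·0.57] = 364.18 + 123.077 = 487.257.
Because errors are independent across components, Cov(Tᵢ,Tⱼ) = Cov(Xᵢ,Xⱼ); the off-diagonal part of the true-score variance is the same as above.
True-score variance = [18.3²·0.80 + 2.5²·0.59 + 4.8²·0.70] + 123.077 = 287.728 + 123.077 = 410.805.
Reliability = 410.805 / 487.257 = 0.843.

0.843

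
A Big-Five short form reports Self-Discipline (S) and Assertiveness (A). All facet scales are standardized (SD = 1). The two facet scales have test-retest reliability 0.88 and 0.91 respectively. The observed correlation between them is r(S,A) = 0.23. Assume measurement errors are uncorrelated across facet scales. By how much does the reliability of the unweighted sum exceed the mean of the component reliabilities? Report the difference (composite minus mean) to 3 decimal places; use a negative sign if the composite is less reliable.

Var(sum) = 2 + 0.46 = 2.46; true-score variance = 1.79 + 0.46 = 2.25; composite reliability = 0.9146.
Mean component reliability = 0.8950.
Difference = 0.9146 − 0.8950 = 0.020.

0.020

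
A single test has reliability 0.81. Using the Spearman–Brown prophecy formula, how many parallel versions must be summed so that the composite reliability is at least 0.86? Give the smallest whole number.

k ≥ ρ*(1−ρ₁)/(ρ₁(1−ρ*)) = 0.86·0.19 / (0.81·0.14) = 1.441.
Smallest integer k = 2.

2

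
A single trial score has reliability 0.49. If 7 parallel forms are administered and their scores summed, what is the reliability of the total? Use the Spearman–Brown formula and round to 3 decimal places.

ρ_k = kρ / (1 + (k−1)ρ) = 7·0.49 / (1 + 6·0.49) = 3.430 / 3.940 = 0.871.

0.871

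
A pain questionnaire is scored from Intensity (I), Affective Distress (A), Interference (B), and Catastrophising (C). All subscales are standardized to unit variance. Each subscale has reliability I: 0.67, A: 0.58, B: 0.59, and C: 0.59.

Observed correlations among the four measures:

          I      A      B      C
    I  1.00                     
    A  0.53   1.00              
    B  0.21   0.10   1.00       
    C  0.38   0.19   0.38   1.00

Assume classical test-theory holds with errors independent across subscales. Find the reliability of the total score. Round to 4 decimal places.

0.7929

Var(I+A+B+C) = 4 + 2·[0.53 + 0.21 + 0.38 + 0.10 + 0.19 + 0.38] = 4 + 3.58 = 7.58.
Because errors are independent across components, Cov(Tᵢ,Tⱼ) = Cov(Xᵢ,Xⱼ); the off-diagonal part of the true-score variance is the same as above.
True-score variance = [0.67 + 0.58 + 0.59 + 0.59] + 3.58 = 2.43 + 3.58 = 6.01.
Reliability = 6.01 / 7.58 = 0.7929.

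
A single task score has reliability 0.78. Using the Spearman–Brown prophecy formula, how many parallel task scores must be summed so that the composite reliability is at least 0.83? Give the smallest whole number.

k ≥ ρ*(1−ρ₁)/(ρ₁(1−ρ*)) = 0.83·0.22 / (0.78·0.17) = 1.377.
Smallest integer k = 2.

2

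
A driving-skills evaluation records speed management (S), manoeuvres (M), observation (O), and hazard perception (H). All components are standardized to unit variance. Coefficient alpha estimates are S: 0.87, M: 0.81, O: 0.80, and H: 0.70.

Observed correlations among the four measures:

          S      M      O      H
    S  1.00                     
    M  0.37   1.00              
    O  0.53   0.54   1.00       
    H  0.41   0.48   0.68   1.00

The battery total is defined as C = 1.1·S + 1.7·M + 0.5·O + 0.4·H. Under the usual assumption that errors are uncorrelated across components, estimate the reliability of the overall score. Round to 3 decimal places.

Var(C) = 1.1² + 1.7² + 0.5² + 0.4² + 2·[1.87·0.37 + 0.55·0.53 + 0.44·0.41 + 0.85·0.54 + 0.68·0.48 + 0.2·0.68] = 4.51 + 4.1704 = 8.6804.
With uncorrelated errors the cross-covariances are all true-score covariance, so they carry over unchanged; only the diagonal terms shrink to ρᵢσᵢ².
True-score variance = [1.1²·0.87 + 1.7²·0.81 + 0.5²·0.80 + 0.4²·0.70] + 4.1704 = 3.7056 + 4.1704 = 7.876.
Reliability = 7.876 / 8.6804 = 0.907.

0.907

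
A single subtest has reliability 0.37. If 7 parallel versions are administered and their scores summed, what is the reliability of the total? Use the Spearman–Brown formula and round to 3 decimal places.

0.804

ρ_k = kρ / (1 + (k−1)ρ) = 7·0.37 / (1 + 6·0.37) = 2.590 / 3.220 = 0.804.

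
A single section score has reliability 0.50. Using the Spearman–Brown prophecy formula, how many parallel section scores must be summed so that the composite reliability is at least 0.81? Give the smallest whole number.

5

k ≥ ρ*(1−ρ₁)/(ρ₁(1−ρ*)) = 0.81·0.50 / (0.50·0.19) = 4.263.
Smallest integer k = 5.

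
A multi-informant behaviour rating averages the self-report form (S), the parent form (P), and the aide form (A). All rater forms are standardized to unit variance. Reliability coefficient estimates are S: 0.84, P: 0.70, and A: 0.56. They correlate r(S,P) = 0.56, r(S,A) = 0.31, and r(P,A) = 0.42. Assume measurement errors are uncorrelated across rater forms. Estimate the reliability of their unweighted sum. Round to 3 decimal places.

Var(S+P+A) = 3 + 2·[0.56 + 0.31 + 0.42] = 3 + 2.58 = 5.58.
With uncorrelated errors the cross-covariances are all true-score covariance, so they carry over unchanged; only the diagonal terms shrink to ρᵢσᵢ².
True-score variance = [0.84 + 0.70 + 0.56] + 2.58 = 2.1 + 2.58 = 4.68.
Reliability = 4.68 / 5.58 = 0.839.

0.839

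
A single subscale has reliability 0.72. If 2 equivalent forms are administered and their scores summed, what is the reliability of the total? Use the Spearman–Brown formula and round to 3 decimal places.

ρ_k = kρ / (1 + (k−1)ρ) = 2·0.72 / (1 + 1·0.72) = 1.440 / 1.720 = 0.837.

0.837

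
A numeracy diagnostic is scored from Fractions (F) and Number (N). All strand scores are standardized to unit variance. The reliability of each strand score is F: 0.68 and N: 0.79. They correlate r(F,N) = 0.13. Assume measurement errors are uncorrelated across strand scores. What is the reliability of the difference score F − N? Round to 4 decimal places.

0.6954

Var(F−N) = 1 + 1 − 2·0.13 = 2 − 0.26 = 1.74.
Because errors are independent across components, Cov(Tᵢ,Tⱼ) = Cov(Xᵢ,Xⱼ); the off-diagonal part of the true-score variance is the same as above.
True-score variance = [0.68 + 0.79] − 0.26 = 1.47 − 0.26 = 1.21.
Reliability = 1.21 / 1.74 = 0.6954.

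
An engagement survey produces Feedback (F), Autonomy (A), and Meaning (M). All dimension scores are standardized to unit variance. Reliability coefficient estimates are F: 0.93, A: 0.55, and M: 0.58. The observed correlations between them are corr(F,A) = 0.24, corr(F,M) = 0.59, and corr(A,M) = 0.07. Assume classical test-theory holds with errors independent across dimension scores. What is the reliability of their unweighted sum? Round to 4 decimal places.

0.8042

Var(F+A+M) = 3 + 2·[0.24 + 0.59 + 0.07] = 3 + 1.8 = 4.8.
Because errors are independent across components, Cov(Tᵢ,Tⱼ) = Cov(Xᵢ,Xⱼ); the off-diagonal part of the true-score variance is the same as above.
True-score variance = [0.93 + 0.55 + 0.58] + 1.8 = 2.06 + 1.8 = 3.86.
Reliability = 3.86 / 4.8 = 0.8042.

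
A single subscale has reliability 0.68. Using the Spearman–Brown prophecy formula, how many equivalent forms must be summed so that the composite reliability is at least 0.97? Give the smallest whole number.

16

k ≥ ρ*(1−ρ₁)/(ρ₁(1−ρ*)) = 0.97·0.32 / (0.68·0.03) = 15.216.
Smallest integer k = 16.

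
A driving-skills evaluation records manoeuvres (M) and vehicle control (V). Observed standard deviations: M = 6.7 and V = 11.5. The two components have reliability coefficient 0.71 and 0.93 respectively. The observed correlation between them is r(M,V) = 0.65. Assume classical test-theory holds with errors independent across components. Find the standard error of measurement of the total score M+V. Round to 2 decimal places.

Var(total) = 177.14 + 100.165 = 277.305.
True-score variance = 154.864 + 100.165 = 255.029, so reliability = 0.9197.
Error variance = 277.305 − 255.029 = 22.2756; SEM = √22.2756 = 4.72.

4.72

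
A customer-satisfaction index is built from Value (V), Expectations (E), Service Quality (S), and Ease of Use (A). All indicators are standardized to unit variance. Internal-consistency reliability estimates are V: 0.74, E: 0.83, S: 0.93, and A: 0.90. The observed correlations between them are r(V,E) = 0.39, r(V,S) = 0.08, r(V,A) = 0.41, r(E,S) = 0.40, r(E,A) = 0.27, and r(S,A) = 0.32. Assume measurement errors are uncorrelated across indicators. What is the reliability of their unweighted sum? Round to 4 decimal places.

0.9225

Var(V+E+S+A) = 4 + 2·[0.39 + 0.08 + 0.41 + 0.40 + 0.27 + 0.32] = 4 + 3.74 = 7.74.
Because errors are independent across components, Cov(Tᵢ,Tⱼ) = Cov(Xᵢ,Xⱼ); the off-diagonal part of the true-score variance is the same as above.
True-score variance = [0.74 + 0.83 + 0.93 + 0.90] + 3.74 = 3.4 + 3.74 = 7.14.
Reliability = 7.14 / 7.74 = 0.9225.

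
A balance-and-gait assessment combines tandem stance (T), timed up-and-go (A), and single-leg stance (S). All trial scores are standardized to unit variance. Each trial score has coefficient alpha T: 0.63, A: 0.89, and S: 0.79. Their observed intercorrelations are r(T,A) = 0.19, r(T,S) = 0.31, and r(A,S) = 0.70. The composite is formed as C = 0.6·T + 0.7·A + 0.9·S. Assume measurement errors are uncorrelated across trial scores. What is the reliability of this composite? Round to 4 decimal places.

Var(C) = 0.6² + 0.7² + 0.9² + 2·[0.42·0.19 + 0.54·0.31 + 0.63·0.70] = 1.66 + 1.3764 = 3.0364.
Under uncorrelated errors the observed covariances equal the true-score covariances, so only the own-variance terms attenuate.
True-score variance = [0.6²·0.63 + 0.7²·0.89 + 0.9²·0.79] + 1.3764 = 1.3028 + 1.3764 = 2.6792.
Reliability = 2.6792 / 3.0364 = 0.8824.

0.8824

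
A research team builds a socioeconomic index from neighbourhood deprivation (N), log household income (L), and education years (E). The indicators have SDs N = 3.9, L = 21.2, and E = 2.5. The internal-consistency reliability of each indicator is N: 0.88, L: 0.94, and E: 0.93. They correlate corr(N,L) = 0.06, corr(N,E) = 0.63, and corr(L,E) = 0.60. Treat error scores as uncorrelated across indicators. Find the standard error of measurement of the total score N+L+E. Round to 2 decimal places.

Var(total) = 470.9 + 85.8066 = 556.707.
True-score variance = 441.671 + 85.8066 = 527.477, so reliability = 0.9475.
Error variance = 556.707 − 527.477 = 29.2291; SEM = √29.2291 = 5.41.

5.41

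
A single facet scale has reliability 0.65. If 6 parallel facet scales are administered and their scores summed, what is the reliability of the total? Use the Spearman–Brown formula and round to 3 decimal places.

0.918

ρ_k = kρ / (1 + (k−1)ρ) = 6·0.65 / (1 + 5·0.65) = 3.900 / 4.250 = 0.918.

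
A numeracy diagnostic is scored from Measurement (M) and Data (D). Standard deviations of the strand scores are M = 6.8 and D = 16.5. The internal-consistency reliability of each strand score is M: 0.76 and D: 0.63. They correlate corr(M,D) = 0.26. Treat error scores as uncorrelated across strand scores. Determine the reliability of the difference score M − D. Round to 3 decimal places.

Var(M−D) = 6.8² + 16.5² − 2·6.8·16.5·0.26 = 318.49 − 58.344 = 260.146.
Under uncorrelated errors the observed covariances equal the true-score covariances, so only the own-variance terms attenuate.
True-score variance = [6.8²·0.76 + 16.5²·0.63] − 58.344 = 206.66 − 58.344 = 148.316.
Reliability = 148.316 / 260.146 = 0.570.

0.570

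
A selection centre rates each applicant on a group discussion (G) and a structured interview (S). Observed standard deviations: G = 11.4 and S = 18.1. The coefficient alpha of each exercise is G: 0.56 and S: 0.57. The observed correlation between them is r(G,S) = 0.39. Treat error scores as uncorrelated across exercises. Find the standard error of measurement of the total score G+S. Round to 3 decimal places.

Var(total) = 457.57 + 160.945 = 618.515.
True-score variance = 259.515 + 160.945 = 420.461, so reliability = 0.6798.
Error variance = 618.515 − 420.461 = 198.055; SEM = √198.055 = 14.073.

14.073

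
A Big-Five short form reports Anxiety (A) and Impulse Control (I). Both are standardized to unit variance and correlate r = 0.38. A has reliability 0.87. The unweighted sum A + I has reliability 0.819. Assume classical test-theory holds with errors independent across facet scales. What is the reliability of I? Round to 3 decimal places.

0.630

Var(A+I) = 2 + 2·0.38 = 2.760.
True-score variance = ρ_A + ρ_I + 2·0.38, so 0.819 = (0.87 + ρ_I + 0.76) / 2.760.
ρ_I = 0.819·2.760 − 0.87 − 0.76 = 0.630.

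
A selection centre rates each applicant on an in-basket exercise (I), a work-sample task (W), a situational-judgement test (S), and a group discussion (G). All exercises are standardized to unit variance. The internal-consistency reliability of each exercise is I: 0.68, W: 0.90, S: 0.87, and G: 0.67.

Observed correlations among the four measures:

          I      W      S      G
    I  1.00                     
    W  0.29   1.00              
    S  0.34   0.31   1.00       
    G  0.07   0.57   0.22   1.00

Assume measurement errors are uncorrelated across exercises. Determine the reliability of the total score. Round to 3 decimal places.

0.884

Var(I+W+S+G) = 4 + 2·[0.29 + 0.34 + 0.07 + 0.31 + 0.57 + 0.22] = 4 + 3.6 = 7.6.
Because errors are independent across components, Cov(Tᵢ,Tⱼ) = Cov(Xᵢ,Xⱼ); the off-diagonal part of the true-score variance is the same as above.
True-score variance = [0.68 + 0.90 + 0.87 + 0.67] + 3.6 = 3.12 + 3.6 = 6.72.
Reliability = 6.72 / 7.6 = 0.884.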